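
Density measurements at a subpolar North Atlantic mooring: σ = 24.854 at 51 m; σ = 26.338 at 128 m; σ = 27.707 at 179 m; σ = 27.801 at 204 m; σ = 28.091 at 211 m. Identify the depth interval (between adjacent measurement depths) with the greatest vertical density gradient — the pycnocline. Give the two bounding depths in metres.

204–211 m

Compute the density gradient over each adjacent pair:
  51–128 m: Δρ/Δz = 1.484/77 = 0.019 kg m⁻⁴
  128–179 m: Δρ/Δz = 1.369/51 = 0.027 kg m⁻⁴
  179–204 m: Δρ/Δz = 0.094/25 = 3.8 × 10⁻³ kg m⁻⁴
  204–211 m: Δρ/Δz = 0.290/7 = 0.041 kg m⁻⁴
The largest gradient is in the 204–211 m interval — the pycnocline.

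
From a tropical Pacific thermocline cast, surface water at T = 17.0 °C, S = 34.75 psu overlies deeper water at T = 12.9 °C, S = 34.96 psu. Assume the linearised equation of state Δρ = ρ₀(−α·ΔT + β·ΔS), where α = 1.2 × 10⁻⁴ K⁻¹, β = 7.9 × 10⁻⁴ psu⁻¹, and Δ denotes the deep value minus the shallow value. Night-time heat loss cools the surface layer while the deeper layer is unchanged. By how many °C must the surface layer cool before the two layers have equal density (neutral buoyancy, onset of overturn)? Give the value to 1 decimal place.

Neutral buoyancy requires Δρ = 0, i.e. −α(T_deep − T_surf′) + β(S_deep − S_surf) = 0.
T_surf′ = T_deep − (β/α)·ΔS = 12.9 − (7.9 × 10⁻⁴/1.2 × 10⁻⁴)·(+0.21) = 11.518 °C.
Cooling required: 17.0 − (11.518) = 5.482 °C.

5.5 °C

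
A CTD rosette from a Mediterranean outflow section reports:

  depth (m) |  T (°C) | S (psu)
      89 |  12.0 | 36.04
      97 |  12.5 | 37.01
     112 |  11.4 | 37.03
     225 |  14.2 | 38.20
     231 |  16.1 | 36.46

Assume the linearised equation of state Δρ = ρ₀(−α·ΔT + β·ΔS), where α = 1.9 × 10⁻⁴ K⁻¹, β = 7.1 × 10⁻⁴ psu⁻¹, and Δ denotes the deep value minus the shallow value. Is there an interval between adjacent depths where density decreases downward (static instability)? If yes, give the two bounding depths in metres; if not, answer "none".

Evaluate Δρ/ρ₀ = −αΔT + βΔS across each adjacent pair:
  89–97 m: −αΔT+βΔS = −(1.9 × 10⁻⁴)(+0.5)+(7.1 × 10⁻⁴)(+0.97) = 5.9 × 10⁻⁴ → stable
  97–112 m: −αΔT+βΔS = −(1.9 × 10⁻⁴)(-1.1)+(7.1 × 10⁻⁴)(+0.02) = 2.2 × 10⁻⁴ → stable
  112–225 m: −αΔT+βΔS = −(1.9 × 10⁻⁴)(+2.8)+(7.1 × 10⁻⁴)(+1.17) = 3.0 × 10⁻⁴ → stable
  225–231 m: −αΔT+βΔS = −(1.9 × 10⁻⁴)(+1.9)+(7.1 × 10⁻⁴)(-1.74) = -1.6 × 10⁻³ → UNSTABLE
The 225–231 m interval has Δρ < 0: lighter water underlies denser water.

225–231 m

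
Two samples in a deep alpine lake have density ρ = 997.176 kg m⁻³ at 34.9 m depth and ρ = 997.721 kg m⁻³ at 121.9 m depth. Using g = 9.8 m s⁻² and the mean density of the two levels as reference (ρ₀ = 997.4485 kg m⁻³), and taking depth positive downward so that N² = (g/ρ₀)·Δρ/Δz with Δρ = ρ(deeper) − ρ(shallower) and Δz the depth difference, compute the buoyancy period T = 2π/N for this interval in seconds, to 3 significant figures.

801 s

Δρ = 997.721 − 997.176 = 0.545 kg m⁻³ over Δz = 121.9 − 34.9 = 87 m.
N² = (9.8/997.4485) × (0.545/87) = 6.1548 × 10⁻⁵ s⁻².
N = √(6.1548 × 10⁻⁵) = 7.8453 × 10⁻³ rad s⁻¹, so T = 2π/N = 800.89 s ≈ 801 s.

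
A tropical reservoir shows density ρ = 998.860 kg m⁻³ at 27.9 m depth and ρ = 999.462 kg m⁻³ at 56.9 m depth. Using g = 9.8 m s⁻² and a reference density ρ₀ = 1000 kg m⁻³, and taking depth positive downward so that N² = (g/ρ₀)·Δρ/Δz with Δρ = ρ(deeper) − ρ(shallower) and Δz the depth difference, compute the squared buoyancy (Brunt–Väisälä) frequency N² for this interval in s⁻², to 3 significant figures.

2.03 × 10⁻⁴ s⁻²

Δρ = 999.462 − 998.860 = 0.602 kg m⁻³ over Δz = 56.9 − 27.9 = 29 m.
N² = (9.8/1000) × (0.602/29) = 2.0343 × 10⁻⁴ s⁻² ≈ 2.03 × 10⁻⁴ s⁻².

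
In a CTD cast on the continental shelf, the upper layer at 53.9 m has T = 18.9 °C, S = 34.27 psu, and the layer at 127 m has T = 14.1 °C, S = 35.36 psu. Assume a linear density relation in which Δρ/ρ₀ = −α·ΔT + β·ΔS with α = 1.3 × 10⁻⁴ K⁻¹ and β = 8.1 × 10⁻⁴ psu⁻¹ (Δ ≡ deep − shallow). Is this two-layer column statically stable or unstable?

stable

ΔT = 14.1 − 18.9 = -4.8 K and ΔS = 35.36 − 34.27 = +1.09 psu (deep − shallow).
−αΔT = 6.24 × 10⁻⁴; βΔS = 8.829 × 10⁻⁴; sum Δρ/ρ₀ = 1.5069 × 10⁻³.
Δρ/ρ₀ > 0, so Δρ > 0: deeper water is denser → statically stable.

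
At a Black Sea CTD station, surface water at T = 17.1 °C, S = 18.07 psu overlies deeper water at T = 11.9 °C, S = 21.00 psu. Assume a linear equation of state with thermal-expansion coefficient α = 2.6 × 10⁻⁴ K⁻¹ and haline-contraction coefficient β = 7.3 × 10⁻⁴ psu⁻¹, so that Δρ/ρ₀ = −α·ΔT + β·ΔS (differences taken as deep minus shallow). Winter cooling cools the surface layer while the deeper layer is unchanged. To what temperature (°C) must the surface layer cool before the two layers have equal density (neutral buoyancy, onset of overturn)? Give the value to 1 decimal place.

3.7 °C

Neutral buoyancy requires Δρ = 0, i.e. −α(T_deep − T_surf′) + β(S_deep − S_surf) = 0.
T_surf′ = T_deep − (β/α)·ΔS = 11.9 − (7.3 × 10⁻⁴/2.6 × 10⁻⁴)·(+2.93) = 3.673 °C.
Cooling required: 17.1 − (3.673) = 13.427 °C.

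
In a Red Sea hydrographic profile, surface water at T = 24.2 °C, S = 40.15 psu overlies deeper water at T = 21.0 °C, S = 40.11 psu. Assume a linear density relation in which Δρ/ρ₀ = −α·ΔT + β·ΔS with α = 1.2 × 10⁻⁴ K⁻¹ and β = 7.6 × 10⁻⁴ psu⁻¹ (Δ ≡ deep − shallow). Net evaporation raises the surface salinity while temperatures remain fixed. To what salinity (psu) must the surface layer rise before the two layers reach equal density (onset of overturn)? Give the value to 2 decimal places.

40.62 psu

Neutral buoyancy requires −α(T_deep − T_surf) + β(S_deep − S_surf′) = 0.
S_surf′ = S_deep − (α/β)·ΔT = 40.11 − (1.2 × 10⁻⁴/7.6 × 10⁻⁴)·(-3.2) = 40.6153 psu.
Increase required: 40.6153 − 40.15 = 0.4653 psu.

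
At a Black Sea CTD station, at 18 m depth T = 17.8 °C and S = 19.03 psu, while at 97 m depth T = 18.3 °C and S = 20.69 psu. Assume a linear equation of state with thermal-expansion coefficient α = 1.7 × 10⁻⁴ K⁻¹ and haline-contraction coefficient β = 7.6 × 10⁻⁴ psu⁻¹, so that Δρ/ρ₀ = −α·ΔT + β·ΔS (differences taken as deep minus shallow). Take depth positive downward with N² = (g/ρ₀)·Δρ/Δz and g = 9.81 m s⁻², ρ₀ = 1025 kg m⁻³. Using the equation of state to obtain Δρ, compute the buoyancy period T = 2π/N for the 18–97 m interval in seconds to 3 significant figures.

ΔT = +0.5 K, ΔS = +1.66 psu (deep − shallow).
Δρ/ρ₀ = −αΔT + βΔS = -8.50 × 10⁻⁵ + 1.2616 × 10⁻³ = 1.1766 × 10⁻³, so Δρ ≈ 1.206 kg m⁻³.
N² = (g/ρ₀)·Δρ/Δz = g·(Δρ/ρ₀)/Δz = 9.81 × 1.1766 × 10⁻³ / 79 = 1.4611 × 10⁻⁴ s⁻².
N = √(1.4611 × 10⁻⁴) = 0.012088 rad s⁻¹ → T = 2π/N = 519.79 s ≈ 520 s.

520 s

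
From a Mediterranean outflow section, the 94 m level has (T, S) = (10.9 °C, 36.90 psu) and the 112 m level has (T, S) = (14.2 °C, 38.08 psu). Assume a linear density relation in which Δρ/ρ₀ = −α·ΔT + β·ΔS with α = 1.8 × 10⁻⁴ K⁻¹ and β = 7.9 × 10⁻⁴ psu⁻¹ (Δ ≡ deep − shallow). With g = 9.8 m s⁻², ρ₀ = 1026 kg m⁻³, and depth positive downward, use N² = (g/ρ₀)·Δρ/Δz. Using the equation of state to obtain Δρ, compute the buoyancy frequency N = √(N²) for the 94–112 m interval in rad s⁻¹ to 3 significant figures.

ΔT = +3.3 K, ΔS = +1.18 psu (deep − shallow).
Δρ/ρ₀ = −αΔT + βΔS = -5.94 × 10⁻⁴ + 9.322 × 10⁻⁴ = 3.382 × 10⁻⁴, so Δρ ≈ 0.3470 kg m⁻³.
N² = (g/ρ₀)·Δρ/Δz = g·(Δρ/ρ₀)/Δz = 9.8 × 3.382 × 10⁻⁴ / 18 = 1.8413 × 10⁻⁴ s⁻².
N = √(1.8413 × 10⁻⁴) = 0.013569 rad s⁻¹ ≈ 0.0136 rad s⁻¹.

0.0136 rad s⁻¹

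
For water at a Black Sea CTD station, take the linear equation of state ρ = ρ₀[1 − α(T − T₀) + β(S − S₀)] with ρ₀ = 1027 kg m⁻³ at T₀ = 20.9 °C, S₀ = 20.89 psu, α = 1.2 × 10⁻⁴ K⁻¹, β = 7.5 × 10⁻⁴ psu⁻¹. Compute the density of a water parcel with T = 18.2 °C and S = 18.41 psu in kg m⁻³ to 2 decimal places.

T − T₀ = -2.7 K, S − S₀ = -2.48 psu.
Bracket = 1 − α·(-2.7) + β·(-2.48) = 1 + (-1.536 × 10⁻³) = 0.9984640.
ρ = 1027 × 0.9984640 = 1025.42 kg m⁻³.

1025.42 kg m⁻³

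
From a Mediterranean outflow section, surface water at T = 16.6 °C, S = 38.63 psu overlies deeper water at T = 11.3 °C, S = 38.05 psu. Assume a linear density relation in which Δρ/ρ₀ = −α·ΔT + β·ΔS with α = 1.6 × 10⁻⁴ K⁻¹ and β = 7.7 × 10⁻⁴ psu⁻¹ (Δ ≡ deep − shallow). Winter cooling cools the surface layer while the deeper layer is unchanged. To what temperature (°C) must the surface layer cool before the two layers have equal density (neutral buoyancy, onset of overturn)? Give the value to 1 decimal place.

Neutral buoyancy requires Δρ = 0, i.e. −α(T_deep − T_surf′) + β(S_deep − S_surf) = 0.
T_surf′ = T_deep − (β/α)·ΔS = 11.3 − (7.7 × 10⁻⁴/1.6 × 10⁻⁴)·(-0.58) = 14.091 °C.
Cooling required: 16.6 − (14.091) = 2.509 °C.

14.1 °C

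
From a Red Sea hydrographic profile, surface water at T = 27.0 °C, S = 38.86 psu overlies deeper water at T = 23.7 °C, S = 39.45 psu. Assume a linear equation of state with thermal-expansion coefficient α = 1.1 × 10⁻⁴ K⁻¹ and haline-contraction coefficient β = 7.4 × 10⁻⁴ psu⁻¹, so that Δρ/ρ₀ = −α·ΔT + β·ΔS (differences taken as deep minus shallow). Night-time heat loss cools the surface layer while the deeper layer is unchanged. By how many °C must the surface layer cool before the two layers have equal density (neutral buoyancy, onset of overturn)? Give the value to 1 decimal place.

Neutral buoyancy requires Δρ = 0, i.e. −α(T_deep − T_surf′) + β(S_deep − S_surf) = 0.
T_surf′ = T_deep − (β/α)·ΔS = 23.7 − (7.4 × 10⁻⁴/1.1 × 10⁻⁴)·(+0.59) = 19.731 °C.
Cooling required: 27.0 − (19.731) = 7.269 °C.

7.3 °C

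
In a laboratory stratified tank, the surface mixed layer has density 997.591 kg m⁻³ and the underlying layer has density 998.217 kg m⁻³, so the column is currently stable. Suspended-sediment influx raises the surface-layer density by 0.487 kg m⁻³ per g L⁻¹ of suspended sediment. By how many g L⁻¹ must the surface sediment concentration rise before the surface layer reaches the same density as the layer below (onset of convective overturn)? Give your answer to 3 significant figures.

1.29 g L⁻¹

Density deficit of the surface layer: 998.217 − 997.591 = 0.626 kg m⁻³.
Required change = 0.626 / 0.487 = 1.29 g L⁻¹.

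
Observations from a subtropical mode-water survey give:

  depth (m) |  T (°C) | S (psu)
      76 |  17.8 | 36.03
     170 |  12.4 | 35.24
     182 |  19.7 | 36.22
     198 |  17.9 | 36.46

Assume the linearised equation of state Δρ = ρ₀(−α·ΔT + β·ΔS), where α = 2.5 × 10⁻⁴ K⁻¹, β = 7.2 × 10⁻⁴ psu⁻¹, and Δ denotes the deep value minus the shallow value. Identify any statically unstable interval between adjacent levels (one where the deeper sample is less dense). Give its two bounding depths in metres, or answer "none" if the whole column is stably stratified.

170–182 m

Evaluate Δρ/ρ₀ = −αΔT + βΔS across each adjacent pair:
  76–170 m: −αΔT+βΔS = −(2.5 × 10⁻⁴)(-5.4)+(7.2 × 10⁻⁴)(-0.79) = 7.8 × 10⁻⁴ → stable
  170–182 m: −αΔT+βΔS = −(2.5 × 10⁻⁴)(+7.3)+(7.2 × 10⁻⁴)(+0.98) = -1.1 × 10⁻³ → UNSTABLE
  182–198 m: −αΔT+βΔS = −(2.5 × 10⁻⁴)(-1.8)+(7.2 × 10⁻⁴)(+0.24) = 6.2 × 10⁻⁴ → stable
The 170–182 m interval has Δρ < 0: lighter water underlies denser water.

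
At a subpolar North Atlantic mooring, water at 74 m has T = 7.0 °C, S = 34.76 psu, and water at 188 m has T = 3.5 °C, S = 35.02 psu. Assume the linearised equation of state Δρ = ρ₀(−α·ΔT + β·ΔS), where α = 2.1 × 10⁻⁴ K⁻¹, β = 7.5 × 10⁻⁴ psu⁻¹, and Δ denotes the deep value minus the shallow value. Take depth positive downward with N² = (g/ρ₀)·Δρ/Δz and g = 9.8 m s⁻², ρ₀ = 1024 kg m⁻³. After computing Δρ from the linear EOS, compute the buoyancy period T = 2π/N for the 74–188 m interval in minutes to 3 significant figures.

11.7 min

ΔT = -3.5 K, ΔS = +0.26 psu (deep − shallow).
Δρ/ρ₀ = −αΔT + βΔS = 7.35 × 10⁻⁴ + 1.95 × 10⁻⁴ = 9.30 × 10⁻⁴, so Δρ ≈ 0.9523 kg m⁻³.
N² = (g/ρ₀)·Δρ/Δz = g·(Δρ/ρ₀)/Δz = 9.8 × 9.30 × 10⁻⁴ / 114 = 7.9947 × 10⁻⁵ s⁻².
N = √(7.9947 × 10⁻⁵) = 8.9413 × 10⁻³ rad s⁻¹ → T = 2π/N = 702.71 s = 11.712 min ≈ 11.7 min.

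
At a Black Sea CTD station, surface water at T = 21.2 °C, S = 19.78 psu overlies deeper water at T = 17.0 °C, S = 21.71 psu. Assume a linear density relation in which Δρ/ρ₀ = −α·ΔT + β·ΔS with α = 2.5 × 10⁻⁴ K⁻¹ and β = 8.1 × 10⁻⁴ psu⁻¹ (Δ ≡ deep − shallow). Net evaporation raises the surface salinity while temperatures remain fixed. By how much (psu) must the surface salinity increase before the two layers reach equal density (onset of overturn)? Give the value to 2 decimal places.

Neutral buoyancy requires −α(T_deep − T_surf) + β(S_deep − S_surf′) = 0.
S_surf′ = S_deep − (α/β)·ΔT = 21.71 − (2.5 × 10⁻⁴/8.1 × 10⁻⁴)·(-4.2) = 23.0063 psu.
Increase required: 23.0063 − 19.78 = 3.2263 psu.

3.23 psu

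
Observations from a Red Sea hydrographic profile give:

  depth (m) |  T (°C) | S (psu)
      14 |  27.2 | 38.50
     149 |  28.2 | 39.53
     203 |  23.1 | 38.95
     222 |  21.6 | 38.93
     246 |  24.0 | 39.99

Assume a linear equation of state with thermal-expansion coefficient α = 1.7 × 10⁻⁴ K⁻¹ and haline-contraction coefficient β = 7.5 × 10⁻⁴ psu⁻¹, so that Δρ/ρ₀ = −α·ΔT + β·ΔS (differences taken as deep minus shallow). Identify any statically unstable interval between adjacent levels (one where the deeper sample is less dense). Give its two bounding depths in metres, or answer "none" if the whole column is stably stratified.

Evaluate Δρ/ρ₀ = −αΔT + βΔS across each adjacent pair:
  14–149 m: −αΔT+βΔS = −(1.7 × 10⁻⁴)(+1.0)+(7.5 × 10⁻⁴)(+1.03) = 6.0 × 10⁻⁴ → stable
  149–203 m: −αΔT+βΔS = −(1.7 × 10⁻⁴)(-5.1)+(7.5 × 10⁻⁴)(-0.58) = 4.3 × 10⁻⁴ → stable
  203–222 m: −αΔT+βΔS = −(1.7 × 10⁻⁴)(-1.5)+(7.5 × 10⁻⁴)(-0.02) = 2.4 × 10⁻⁴ → stable
  222–246 m: −αΔT+βΔS = −(1.7 × 10⁻⁴)(+2.4)+(7.5 × 10⁻⁴)(+1.06) = 3.9 × 10⁻⁴ → stable
Every interval has Δρ > 0: the column is stably stratified throughout.

none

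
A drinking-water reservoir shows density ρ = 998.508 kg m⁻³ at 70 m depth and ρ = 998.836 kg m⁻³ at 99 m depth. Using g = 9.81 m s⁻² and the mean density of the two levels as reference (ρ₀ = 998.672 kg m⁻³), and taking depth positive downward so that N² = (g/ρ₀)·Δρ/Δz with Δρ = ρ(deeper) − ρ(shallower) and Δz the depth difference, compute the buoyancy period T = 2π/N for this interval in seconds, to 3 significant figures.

Δρ = 998.836 − 998.508 = 0.328 kg m⁻³ over Δz = 99 − 70 = 29 m.
N² = (9.81/998.672) × (0.328/29) = 1.1110 × 10⁻⁴ s⁻².
N = √(1.1110 × 10⁻⁴) = 0.010540 rad s⁻¹, so T = 2π/N = 596.13 s ≈ 596 s.

596 s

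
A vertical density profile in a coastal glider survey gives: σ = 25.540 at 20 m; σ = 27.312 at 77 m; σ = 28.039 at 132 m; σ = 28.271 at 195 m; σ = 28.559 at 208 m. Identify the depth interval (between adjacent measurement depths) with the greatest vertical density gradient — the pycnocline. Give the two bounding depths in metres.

20–77 m

Compute the density gradient over each adjacent pair:
  20–77 m: Δρ/Δz = 1.772/57 = 0.031 kg m⁻⁴
  77–132 m: Δρ/Δz = 0.727/55 = 0.013 kg m⁻⁴
  132–195 m: Δρ/Δz = 0.232/63 = 3.7 × 10⁻³ kg m⁻⁴
  195–208 m: Δρ/Δz = 0.288/13 = 0.022 kg m⁻⁴
The largest gradient is in the 20–77 m interval — the pycnocline.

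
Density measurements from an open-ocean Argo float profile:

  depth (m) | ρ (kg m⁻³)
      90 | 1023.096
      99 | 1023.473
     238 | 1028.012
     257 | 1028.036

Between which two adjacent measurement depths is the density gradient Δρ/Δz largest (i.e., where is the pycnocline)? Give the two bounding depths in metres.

90–99 m

Compute the density gradient over each adjacent pair:
  90–99 m: Δρ/Δz = 0.377/9 = 0.042 kg m⁻⁴
  99–238 m: Δρ/Δz = 4.539/139 = 0.033 kg m⁻⁴
  238–257 m: Δρ/Δz = 0.024/19 = 1.3 × 10⁻³ kg m⁻⁴
The largest gradient is in the 90–99 m interval — the pycnocline.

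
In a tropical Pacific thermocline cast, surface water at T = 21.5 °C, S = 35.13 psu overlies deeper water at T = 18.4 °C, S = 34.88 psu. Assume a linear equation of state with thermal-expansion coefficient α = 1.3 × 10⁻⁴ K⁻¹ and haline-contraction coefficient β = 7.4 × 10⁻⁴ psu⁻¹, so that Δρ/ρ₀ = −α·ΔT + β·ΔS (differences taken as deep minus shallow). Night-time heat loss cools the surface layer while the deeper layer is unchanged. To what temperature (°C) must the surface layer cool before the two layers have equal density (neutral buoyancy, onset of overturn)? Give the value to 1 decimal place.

Neutral buoyancy requires Δρ = 0, i.e. −α(T_deep − T_surf′) + β(S_deep − S_surf) = 0.
T_surf′ = T_deep − (β/α)·ΔS = 18.4 − (7.4 × 10⁻⁴/1.3 × 10⁻⁴)·(-0.25) = 19.823 °C.
Cooling required: 21.5 − (19.823) = 1.677 °C.

19.8 °C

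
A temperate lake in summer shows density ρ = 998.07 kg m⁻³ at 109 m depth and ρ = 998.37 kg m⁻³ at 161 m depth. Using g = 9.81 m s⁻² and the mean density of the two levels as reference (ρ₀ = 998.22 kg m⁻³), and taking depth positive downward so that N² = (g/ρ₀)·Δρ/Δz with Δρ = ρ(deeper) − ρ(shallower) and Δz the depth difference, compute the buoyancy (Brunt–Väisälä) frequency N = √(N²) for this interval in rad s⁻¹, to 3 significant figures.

Δρ = 998.37 − 998.07 = 0.30 kg m⁻³ over Δz = 161 − 109 = 52 m.
N² = (9.81/998.22) × (0.30/52) = 5.6697 × 10⁻⁵ s⁻².
N = √(5.6697 × 10⁻⁵) = 7.5297 × 10⁻³ rad s⁻¹ ≈ 7.53 × 10⁻³ rad s⁻¹.

7.53 × 10⁻³ rad s⁻¹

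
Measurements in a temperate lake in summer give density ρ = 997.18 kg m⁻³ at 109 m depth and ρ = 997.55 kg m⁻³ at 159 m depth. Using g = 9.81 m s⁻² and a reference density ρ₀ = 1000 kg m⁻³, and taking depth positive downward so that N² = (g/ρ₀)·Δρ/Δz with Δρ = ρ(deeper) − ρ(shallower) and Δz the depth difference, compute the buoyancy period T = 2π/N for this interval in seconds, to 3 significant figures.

737 s

Δρ = 997.55 − 997.18 = 0.37 kg m⁻³ over Δz = 159 − 109 = 50 m.
N² = (9.81/1000) × (0.37/50) = 7.2594 × 10⁻⁵ s⁻².
N = √(7.2594 × 10⁻⁵) = 8.5202 × 10⁻³ rad s⁻¹, so T = 2π/N = 737.45 s ≈ 737 s.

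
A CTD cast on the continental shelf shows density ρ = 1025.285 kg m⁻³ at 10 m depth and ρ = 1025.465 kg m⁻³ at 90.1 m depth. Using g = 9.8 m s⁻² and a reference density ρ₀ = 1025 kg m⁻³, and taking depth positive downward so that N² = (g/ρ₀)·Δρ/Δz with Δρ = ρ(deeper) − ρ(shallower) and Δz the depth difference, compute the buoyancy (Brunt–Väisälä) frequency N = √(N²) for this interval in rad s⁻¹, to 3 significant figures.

4.64 × 10⁻³ rad s⁻¹

Δρ = 1025.465 − 1025.285 = 0.180 kg m⁻³ over Δz = 90.1 − 10 = 80.1 m.
N² = (9.8/1025) × (0.180/80.1) = 2.1485 × 10⁻⁵ s⁻².
N = √(2.1485 × 10⁻⁵) = 4.6352 × 10⁻³ rad s⁻¹ ≈ 4.64 × 10⁻³ rad s⁻¹.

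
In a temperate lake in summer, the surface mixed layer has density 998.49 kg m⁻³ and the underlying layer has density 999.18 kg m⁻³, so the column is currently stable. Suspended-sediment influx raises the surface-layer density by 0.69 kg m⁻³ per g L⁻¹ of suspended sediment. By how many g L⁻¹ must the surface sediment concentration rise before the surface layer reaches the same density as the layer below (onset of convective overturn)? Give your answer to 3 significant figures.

1.00 g L⁻¹

Density deficit of the surface layer: 999.18 − 998.49 = 0.69 kg m⁻³.
Required change = 0.69 / 0.69 = 1.00 g L⁻¹.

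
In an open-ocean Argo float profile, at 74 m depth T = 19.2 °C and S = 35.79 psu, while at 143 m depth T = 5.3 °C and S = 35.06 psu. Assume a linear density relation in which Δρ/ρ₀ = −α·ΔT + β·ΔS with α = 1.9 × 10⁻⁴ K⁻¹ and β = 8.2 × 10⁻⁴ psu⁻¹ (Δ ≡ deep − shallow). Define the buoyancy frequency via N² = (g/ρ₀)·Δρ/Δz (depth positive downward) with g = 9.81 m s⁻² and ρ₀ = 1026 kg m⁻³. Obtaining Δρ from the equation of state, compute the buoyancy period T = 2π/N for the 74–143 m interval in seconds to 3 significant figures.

369 s

ΔT = -13.9 K, ΔS = -0.73 psu (deep − shallow).
Δρ/ρ₀ = −αΔT + βΔS = 2.641 × 10⁻³ − 5.986 × 10⁻⁴ = 2.0424 × 10⁻³, so Δρ ≈ 2.096 kg m⁻³.
N² = (g/ρ₀)·Δρ/Δz = g·(Δρ/ρ₀)/Δz = 9.81 × 2.0424 × 10⁻³ / 69 = 2.9038 × 10⁻⁴ s⁻².
N = √(2.9038 × 10⁻⁴) = 0.017041 rad s⁻¹ → T = 2π/N = 368.71 s ≈ 369 s.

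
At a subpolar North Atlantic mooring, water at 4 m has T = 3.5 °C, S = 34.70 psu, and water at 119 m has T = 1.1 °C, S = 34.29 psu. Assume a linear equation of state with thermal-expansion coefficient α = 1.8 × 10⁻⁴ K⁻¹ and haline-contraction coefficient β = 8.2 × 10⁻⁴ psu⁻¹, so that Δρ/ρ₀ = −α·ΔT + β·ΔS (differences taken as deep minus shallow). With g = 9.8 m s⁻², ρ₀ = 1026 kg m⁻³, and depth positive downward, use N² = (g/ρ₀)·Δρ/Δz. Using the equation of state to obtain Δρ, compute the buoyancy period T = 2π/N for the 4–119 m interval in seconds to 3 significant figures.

ΔT = -2.4 K, ΔS = -0.41 psu (deep − shallow).
Δρ/ρ₀ = −αΔT + βΔS = 4.32 × 10⁻⁴ − 3.362 × 10⁻⁴ = 9.58 × 10⁻⁵, so Δρ ≈ 0.09829 kg m⁻³.
N² = (g/ρ₀)·Δρ/Δz = g·(Δρ/ρ₀)/Δz = 9.8 × 9.58 × 10⁻⁵ / 115 = 8.1638 × 10⁻⁶ s⁻².
N = √(8.1638 × 10⁻⁶) = 2.8572 × 10⁻³ rad s⁻¹ → T = 2π/N = 2.1991 × 10³ s ≈ 2.20 × 10³ s.

2.20 × 10³ s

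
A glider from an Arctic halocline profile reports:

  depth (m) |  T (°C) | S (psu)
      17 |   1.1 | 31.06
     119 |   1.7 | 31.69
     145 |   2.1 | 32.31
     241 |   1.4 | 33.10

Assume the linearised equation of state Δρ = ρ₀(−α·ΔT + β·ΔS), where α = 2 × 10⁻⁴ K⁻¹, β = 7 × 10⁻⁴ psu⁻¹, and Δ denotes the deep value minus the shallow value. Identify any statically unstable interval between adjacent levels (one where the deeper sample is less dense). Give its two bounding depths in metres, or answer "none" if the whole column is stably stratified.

none

Evaluate Δρ/ρ₀ = −αΔT + βΔS across each adjacent pair:
  17–119 m: −αΔT+βΔS = −(2 × 10⁻⁴)(+0.6)+(7 × 10⁻⁴)(+0.63) = 3.2 × 10⁻⁴ → stable
  119–145 m: −αΔT+βΔS = −(2 × 10⁻⁴)(+0.4)+(7 × 10⁻⁴)(+0.62) = 3.5 × 10⁻⁴ → stable
  145–241 m: −αΔT+βΔS = −(2 × 10⁻⁴)(-0.7)+(7 × 10⁻⁴)(+0.79) = 6.9 × 10⁻⁴ → stable
Every interval has Δρ > 0: the column is stably stratified throughout.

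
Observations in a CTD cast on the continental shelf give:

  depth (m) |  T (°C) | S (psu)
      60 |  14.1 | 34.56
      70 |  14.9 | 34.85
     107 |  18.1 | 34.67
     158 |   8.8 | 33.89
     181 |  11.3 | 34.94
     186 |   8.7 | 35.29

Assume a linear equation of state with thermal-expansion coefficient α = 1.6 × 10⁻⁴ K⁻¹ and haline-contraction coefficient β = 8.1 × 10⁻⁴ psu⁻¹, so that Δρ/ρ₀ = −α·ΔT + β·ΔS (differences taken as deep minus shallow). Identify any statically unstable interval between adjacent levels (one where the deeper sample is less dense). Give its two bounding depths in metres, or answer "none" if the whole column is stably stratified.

70–107 m

Evaluate Δρ/ρ₀ = −αΔT + βΔS across each adjacent pair:
  60–70 m: −αΔT+βΔS = −(1.6 × 10⁻⁴)(+0.8)+(8.1 × 10⁻⁴)(+0.29) = 1.1 × 10⁻⁴ → stable
  70–107 m: −αΔT+βΔS = −(1.6 × 10⁻⁴)(+3.2)+(8.1 × 10⁻⁴)(-0.18) = -6.6 × 10⁻⁴ → UNSTABLE
  107–158 m: −αΔT+βΔS = −(1.6 × 10⁻⁴)(-9.3)+(8.1 × 10⁻⁴)(-0.78) = 8.6 × 10⁻⁴ → stable
  158–181 m: −αΔT+βΔS = −(1.6 × 10⁻⁴)(+2.5)+(8.1 × 10⁻⁴)(+1.05) = 4.5 × 10⁻⁴ → stable
  181–186 m: −αΔT+βΔS = −(1.6 × 10⁻⁴)(-2.6)+(8.1 × 10⁻⁴)(+0.35) = 7.0 × 10⁻⁴ → stable
The 70–107 m interval has Δρ < 0: lighter water underlies denser water.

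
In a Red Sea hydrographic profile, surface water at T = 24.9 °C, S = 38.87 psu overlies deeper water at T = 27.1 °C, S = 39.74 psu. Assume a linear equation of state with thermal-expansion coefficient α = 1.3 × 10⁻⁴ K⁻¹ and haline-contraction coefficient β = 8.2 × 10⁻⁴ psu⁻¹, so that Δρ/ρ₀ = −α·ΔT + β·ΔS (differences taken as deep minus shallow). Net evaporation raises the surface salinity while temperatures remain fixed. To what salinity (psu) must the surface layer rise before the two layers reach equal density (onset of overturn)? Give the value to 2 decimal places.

Neutral buoyancy requires −α(T_deep − T_surf) + β(S_deep − S_surf′) = 0.
S_surf′ = S_deep − (α/β)·ΔT = 39.74 − (1.3 × 10⁻⁴/8.2 × 10⁻⁴)·(+2.2) = 39.3912 psu.
Increase required: 39.3912 − 38.87 = 0.5212 psu.

39.39 psu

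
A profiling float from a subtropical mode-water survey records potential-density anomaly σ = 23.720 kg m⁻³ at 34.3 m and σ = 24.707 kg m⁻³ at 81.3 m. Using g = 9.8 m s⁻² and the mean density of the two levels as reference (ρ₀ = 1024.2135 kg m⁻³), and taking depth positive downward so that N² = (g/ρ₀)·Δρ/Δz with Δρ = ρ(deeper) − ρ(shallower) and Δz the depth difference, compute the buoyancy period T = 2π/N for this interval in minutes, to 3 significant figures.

Δρ = 1024.707 − 1023.720 = 0.987 kg m⁻³ over Δz = 81.3 − 34.3 = 47 m.
N² = (9.8/1024.2135) × (0.987/47) = 2.0093 × 10⁻⁴ s⁻².
N = √(2.0093 × 10⁻⁴) = 0.014175 rad s⁻¹, so T = 2π/N = 443.26 s = 7.3877 min ≈ 7.39 min.
N² > 0, so the interval is statically stable.

7.39 min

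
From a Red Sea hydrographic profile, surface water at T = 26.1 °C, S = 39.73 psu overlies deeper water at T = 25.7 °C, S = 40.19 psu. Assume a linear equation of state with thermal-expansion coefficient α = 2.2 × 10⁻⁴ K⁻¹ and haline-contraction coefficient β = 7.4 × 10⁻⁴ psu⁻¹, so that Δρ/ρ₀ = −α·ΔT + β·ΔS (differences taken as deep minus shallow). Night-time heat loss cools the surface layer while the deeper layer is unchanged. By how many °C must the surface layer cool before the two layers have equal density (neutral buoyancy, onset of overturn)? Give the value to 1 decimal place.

Neutral buoyancy requires Δρ = 0, i.e. −α(T_deep − T_surf′) + β(S_deep − S_surf) = 0.
T_surf′ = T_deep − (β/α)·ΔS = 25.7 − (7.4 × 10⁻⁴/2.2 × 10⁻⁴)·(+0.46) = 24.153 °C.
Cooling required: 26.1 − (24.153) = 1.947 °C.

1.9 °C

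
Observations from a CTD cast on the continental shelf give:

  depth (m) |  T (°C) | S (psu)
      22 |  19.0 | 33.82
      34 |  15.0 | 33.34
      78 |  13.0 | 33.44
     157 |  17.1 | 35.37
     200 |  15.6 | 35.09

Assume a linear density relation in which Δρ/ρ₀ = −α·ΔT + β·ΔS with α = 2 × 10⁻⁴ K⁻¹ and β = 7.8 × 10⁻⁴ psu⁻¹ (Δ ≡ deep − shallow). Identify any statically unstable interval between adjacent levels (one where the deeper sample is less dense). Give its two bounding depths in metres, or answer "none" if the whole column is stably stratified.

Evaluate Δρ/ρ₀ = −αΔT + βΔS across each adjacent pair:
  22–34 m: −αΔT+βΔS = −(2 × 10⁻⁴)(-4.0)+(7.8 × 10⁻⁴)(-0.48) = 4.3 × 10⁻⁴ → stable
  34–78 m: −αΔT+βΔS = −(2 × 10⁻⁴)(-2.0)+(7.8 × 10⁻⁴)(+0.10) = 4.8 × 10⁻⁴ → stable
  78–157 m: −αΔT+βΔS = −(2 × 10⁻⁴)(+4.1)+(7.8 × 10⁻⁴)(+1.93) = 6.9 × 10⁻⁴ → stable
  157–200 m: −αΔT+βΔS = −(2 × 10⁻⁴)(-1.5)+(7.8 × 10⁻⁴)(-0.28) = 8.2 × 10⁻⁵ → stable
Every interval has Δρ > 0: the column is stably stratified throughout.

none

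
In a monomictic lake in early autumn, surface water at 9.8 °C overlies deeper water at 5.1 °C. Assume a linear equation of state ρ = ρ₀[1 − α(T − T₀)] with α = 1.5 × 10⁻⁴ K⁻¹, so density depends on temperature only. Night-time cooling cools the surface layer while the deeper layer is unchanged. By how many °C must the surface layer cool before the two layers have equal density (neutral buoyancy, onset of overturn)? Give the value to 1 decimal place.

With temperature the only control, equal density requires T_surf′ = T_deep.
T_surf′ = 5.1 °C.
Cooling required: 9.8 − 5.1 = 4.7 °C.

4.7 °C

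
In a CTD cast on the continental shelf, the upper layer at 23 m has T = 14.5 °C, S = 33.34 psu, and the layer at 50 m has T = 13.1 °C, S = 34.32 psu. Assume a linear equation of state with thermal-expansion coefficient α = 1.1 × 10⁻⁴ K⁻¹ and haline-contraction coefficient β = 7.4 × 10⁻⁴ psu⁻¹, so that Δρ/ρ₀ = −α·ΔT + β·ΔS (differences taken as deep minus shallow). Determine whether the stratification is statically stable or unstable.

ΔT = 13.1 − 14.5 = -1.4 K and ΔS = 34.32 − 33.34 = +0.98 psu (deep − shallow).
−αΔT = 1.54 × 10⁻⁴; βΔS = 7.252 × 10⁻⁴; sum Δρ/ρ₀ = 8.792 × 10⁻⁴.
Δρ/ρ₀ > 0, so Δρ > 0: deeper water is denser → statically stable.

stable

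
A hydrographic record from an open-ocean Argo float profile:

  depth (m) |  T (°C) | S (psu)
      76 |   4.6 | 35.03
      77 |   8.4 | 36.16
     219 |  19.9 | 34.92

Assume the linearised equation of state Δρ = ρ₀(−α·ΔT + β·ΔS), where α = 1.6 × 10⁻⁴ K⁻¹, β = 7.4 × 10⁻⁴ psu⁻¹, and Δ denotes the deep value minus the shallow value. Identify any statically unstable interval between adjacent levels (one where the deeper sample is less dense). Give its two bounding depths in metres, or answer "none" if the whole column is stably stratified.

77–219 m

Evaluate Δρ/ρ₀ = −αΔT + βΔS across each adjacent pair:
  76–77 m: −αΔT+βΔS = −(1.6 × 10⁻⁴)(+3.8)+(7.4 × 10⁻⁴)(+1.13) = 2.3 × 10⁻⁴ → stable
  77–219 m: −αΔT+βΔS = −(1.6 × 10⁻⁴)(+11.5)+(7.4 × 10⁻⁴)(-1.24) = -2.8 × 10⁻³ → UNSTABLE
The 77–219 m interval has Δρ < 0: lighter water underlies denser water.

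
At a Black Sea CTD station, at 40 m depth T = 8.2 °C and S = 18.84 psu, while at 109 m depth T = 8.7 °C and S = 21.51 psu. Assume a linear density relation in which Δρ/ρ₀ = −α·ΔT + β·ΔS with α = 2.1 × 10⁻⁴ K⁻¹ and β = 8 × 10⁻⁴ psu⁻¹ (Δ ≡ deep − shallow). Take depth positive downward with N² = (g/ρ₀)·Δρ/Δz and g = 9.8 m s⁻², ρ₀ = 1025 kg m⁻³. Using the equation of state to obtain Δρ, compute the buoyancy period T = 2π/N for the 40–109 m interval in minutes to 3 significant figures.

ΔT = +0.5 K, ΔS = +2.67 psu (deep − shallow).
Δρ/ρ₀ = −αΔT + βΔS = -1.05 × 10⁻⁴ + 2.136 × 10⁻³ = 2.031 × 10⁻³, so Δρ ≈ 2.082 kg m⁻³.
N² = (g/ρ₀)·Δρ/Δz = g·(Δρ/ρ₀)/Δz = 9.8 × 2.031 × 10⁻³ / 69 = 2.8846 × 10⁻⁴ s⁻².
N = √(2.8846 × 10⁻⁴) = 0.016984 rad s⁻¹ → T = 2π/N = 369.95 s = 6.1658 min ≈ 6.17 min.

6.17 min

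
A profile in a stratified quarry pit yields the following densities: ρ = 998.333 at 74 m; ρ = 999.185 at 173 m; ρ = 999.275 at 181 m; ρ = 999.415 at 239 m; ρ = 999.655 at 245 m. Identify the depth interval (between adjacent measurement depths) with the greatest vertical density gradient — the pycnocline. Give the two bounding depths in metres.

239–245 m

Compute the density gradient over each adjacent pair:
  74–173 m: Δρ/Δz = 0.852/99 = 8.6 × 10⁻³ kg m⁻⁴
  173–181 m: Δρ/Δz = 0.090/8 = 0.011 kg m⁻⁴
  181–239 m: Δρ/Δz = 0.140/58 = 2.4 × 10⁻³ kg m⁻⁴
  239–245 m: Δρ/Δz = 0.240/6 = 0.040 kg m⁻⁴
The largest gradient is in the 239–245 m interval — the pycnocline.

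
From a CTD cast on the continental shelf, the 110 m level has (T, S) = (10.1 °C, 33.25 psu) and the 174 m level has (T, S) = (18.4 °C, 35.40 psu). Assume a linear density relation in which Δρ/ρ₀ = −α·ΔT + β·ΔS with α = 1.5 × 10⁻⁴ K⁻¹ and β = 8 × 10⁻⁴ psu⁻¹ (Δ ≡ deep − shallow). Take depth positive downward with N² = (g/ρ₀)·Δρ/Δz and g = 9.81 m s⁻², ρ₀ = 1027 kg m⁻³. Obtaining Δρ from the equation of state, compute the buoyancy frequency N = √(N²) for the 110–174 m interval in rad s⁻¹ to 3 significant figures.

ΔT = +8.3 K, ΔS = +2.15 psu (deep − shallow).
Δρ/ρ₀ = −αΔT + βΔS = -1.245 × 10⁻³ + 1.72 × 10⁻³ = 4.75 × 10⁻⁴, so Δρ ≈ 0.4878 kg m⁻³.
N² = (g/ρ₀)·Δρ/Δz = g·(Δρ/ρ₀)/Δz = 9.81 × 4.75 × 10⁻⁴ / 64 = 7.2809 × 10⁻⁵ s⁻².
N = √(7.2809 × 10⁻⁵) = 8.5328 × 10⁻³ rad s⁻¹ ≈ 8.53 × 10⁻³ rad s⁻¹.

8.53 × 10⁻³ rad s⁻¹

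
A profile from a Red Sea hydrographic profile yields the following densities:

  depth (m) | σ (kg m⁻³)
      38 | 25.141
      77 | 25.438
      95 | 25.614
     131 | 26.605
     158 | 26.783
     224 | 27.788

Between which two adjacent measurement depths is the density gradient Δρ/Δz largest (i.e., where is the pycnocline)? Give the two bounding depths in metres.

95–131 m

Compute the density gradient over each adjacent pair:
  38–77 m: Δρ/Δz = 0.297/39 = 7.6 × 10⁻³ kg m⁻⁴
  77–95 m: Δρ/Δz = 0.176/18 = 9.8 × 10⁻³ kg m⁻⁴
  95–131 m: Δρ/Δz = 0.991/36 = 0.028 kg m⁻⁴
  131–158 m: Δρ/Δz = 0.178/27 = 6.6 × 10⁻³ kg m⁻⁴
  158–224 m: Δρ/Δz = 1.005/66 = 0.015 kg m⁻⁴
The largest gradient is in the 95–131 m interval — the pycnocline.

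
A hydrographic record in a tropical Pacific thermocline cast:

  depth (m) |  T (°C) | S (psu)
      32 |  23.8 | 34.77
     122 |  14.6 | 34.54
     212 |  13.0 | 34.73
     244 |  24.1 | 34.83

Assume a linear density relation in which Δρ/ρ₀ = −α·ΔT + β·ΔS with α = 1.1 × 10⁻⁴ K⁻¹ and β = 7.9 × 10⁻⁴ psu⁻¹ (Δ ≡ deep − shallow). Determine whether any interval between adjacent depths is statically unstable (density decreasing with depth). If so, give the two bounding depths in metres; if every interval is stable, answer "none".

Evaluate Δρ/ρ₀ = −αΔT + βΔS across each adjacent pair:
  32–122 m: −αΔT+βΔS = −(1.1 × 10⁻⁴)(-9.2)+(7.9 × 10⁻⁴)(-0.23) = 8.3 × 10⁻⁴ → stable
  122–212 m: −αΔT+βΔS = −(1.1 × 10⁻⁴)(-1.6)+(7.9 × 10⁻⁴)(+0.19) = 3.3 × 10⁻⁴ → stable
  212–244 m: −αΔT+βΔS = −(1.1 × 10⁻⁴)(+11.1)+(7.9 × 10⁻⁴)(+0.10) = -1.1 × 10⁻³ → UNSTABLE
The 212–244 m interval has Δρ < 0: lighter water underlies denser water.

212–244 m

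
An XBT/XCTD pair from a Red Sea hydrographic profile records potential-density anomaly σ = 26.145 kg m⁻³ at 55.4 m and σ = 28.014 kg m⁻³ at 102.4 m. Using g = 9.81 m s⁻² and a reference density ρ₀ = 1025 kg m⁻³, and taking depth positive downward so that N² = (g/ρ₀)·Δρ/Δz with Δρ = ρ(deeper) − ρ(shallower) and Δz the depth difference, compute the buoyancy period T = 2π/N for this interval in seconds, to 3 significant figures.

322 s

Δρ = 1028.014 − 1026.145 = 1.869 kg m⁻³ over Δz = 102.4 − 55.4 = 47 m.
N² = (9.81/1025) × (1.869/47) = 3.8059 × 10⁻⁴ s⁻².
N = √(3.8059 × 10⁻⁴) = 0.019509 rad s⁻¹, so T = 2π/N = 322.07 s ≈ 322 s.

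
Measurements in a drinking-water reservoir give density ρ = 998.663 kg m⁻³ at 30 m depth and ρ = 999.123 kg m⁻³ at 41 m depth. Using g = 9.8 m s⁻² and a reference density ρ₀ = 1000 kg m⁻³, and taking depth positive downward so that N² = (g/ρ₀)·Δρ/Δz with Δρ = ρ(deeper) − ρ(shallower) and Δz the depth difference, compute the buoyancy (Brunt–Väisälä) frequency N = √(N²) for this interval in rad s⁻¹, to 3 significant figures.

Δρ = 999.123 − 998.663 = 0.460 kg m⁻³ over Δz = 41 − 30 = 11 m.
N² = (9.8/1000) × (0.460/11) = 4.0982 × 10⁻⁴ s⁻².
N = √(4.0982 × 10⁻⁴) = 0.020244 rad s⁻¹ ≈ 0.0202 rad s⁻¹.

0.0202 rad s⁻¹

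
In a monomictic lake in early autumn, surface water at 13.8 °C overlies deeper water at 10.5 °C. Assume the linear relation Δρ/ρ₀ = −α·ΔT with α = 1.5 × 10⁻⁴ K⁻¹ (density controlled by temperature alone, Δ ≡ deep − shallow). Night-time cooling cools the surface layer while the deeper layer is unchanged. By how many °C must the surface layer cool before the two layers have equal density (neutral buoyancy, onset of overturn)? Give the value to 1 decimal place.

3.3 °C

With temperature the only control, equal density requires T_surf′ = T_deep.
T_surf′ = 10.5 °C.
Cooling required: 13.8 − 10.5 = 3.3 °C.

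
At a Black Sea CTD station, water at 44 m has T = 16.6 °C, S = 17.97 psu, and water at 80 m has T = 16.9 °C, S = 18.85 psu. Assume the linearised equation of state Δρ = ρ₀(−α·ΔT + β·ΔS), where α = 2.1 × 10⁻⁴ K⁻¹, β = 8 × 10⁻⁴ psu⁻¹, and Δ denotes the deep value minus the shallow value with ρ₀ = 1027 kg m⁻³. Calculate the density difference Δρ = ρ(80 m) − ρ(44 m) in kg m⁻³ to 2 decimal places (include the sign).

+0.66 kg m⁻³

ΔT = +0.3 K, ΔS = +0.88 psu (deep − shallow).
Δρ/ρ₀ = −(2.1 × 10⁻⁴)(+0.3) + (8 × 10⁻⁴)(+0.88) = 6.41 × 10⁻⁴.
Δρ = 1027 × (6.41 × 10⁻⁴) = +0.66 kg m⁻³.
Positive Δρ: denser below, stable.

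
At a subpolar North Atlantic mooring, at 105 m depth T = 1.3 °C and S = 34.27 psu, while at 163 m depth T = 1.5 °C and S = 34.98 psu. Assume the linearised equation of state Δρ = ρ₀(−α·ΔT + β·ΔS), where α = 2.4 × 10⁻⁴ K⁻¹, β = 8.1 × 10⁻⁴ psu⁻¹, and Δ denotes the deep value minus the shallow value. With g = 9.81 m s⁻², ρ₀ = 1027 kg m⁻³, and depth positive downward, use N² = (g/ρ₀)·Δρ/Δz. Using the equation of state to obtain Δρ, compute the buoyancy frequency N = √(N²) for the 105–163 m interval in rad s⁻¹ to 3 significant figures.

9.44 × 10⁻³ rad s⁻¹

ΔT = +0.2 K, ΔS = +0.71 psu (deep − shallow).
Δρ/ρ₀ = −αΔT + βΔS = -4.80 × 10⁻⁵ + 5.751 × 10⁻⁴ = 5.271 × 10⁻⁴, so Δρ ≈ 0.5413 kg m⁻³.
N² = (g/ρ₀)·Δρ/Δz = g·(Δρ/ρ₀)/Δz = 9.81 × 5.271 × 10⁻⁴ / 58 = 8.9153 × 10⁻⁵ s⁻².
N = √(8.9153 × 10⁻⁵) = 9.4421 × 10⁻³ rad s⁻¹ ≈ 9.44 × 10⁻³ rad s⁻¹.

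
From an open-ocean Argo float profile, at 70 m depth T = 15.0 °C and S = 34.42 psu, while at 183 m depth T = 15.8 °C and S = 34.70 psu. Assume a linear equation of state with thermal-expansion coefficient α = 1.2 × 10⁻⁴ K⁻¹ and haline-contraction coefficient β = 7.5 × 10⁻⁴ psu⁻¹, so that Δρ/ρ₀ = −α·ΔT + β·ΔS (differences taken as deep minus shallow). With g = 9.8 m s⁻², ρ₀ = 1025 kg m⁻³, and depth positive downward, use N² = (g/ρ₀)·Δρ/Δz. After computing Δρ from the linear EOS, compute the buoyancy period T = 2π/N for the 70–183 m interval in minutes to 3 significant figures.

33.3 min

ΔT = +0.8 K, ΔS = +0.28 psu (deep − shallow).
Δρ/ρ₀ = −αΔT + βΔS = -9.60 × 10⁻⁵ + 2.10 × 10⁻⁴ = 1.14 × 10⁻⁴, so Δρ ≈ 0.1169 kg m⁻³.
N² = (g/ρ₀)·Δρ/Δz = g·(Δρ/ρ₀)/Δz = 9.8 × 1.14 × 10⁻⁴ / 113 = 9.8867 × 10⁻⁶ s⁻².
N = √(9.8867 × 10⁻⁶) = 3.1443 × 10⁻³ rad s⁻¹ → T = 2π/N = 1.9983 × 10³ s = 33.305 min ≈ 33.3 min.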